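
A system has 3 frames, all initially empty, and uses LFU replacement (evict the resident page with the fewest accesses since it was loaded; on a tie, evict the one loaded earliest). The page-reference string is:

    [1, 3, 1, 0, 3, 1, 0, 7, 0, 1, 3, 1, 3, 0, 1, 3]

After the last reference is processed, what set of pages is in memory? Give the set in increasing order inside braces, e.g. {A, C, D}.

1 → miss, frames [1]
3 → miss, frames [1, 3]
1 → hit
0 → miss, frames [1, 3, 0]
3 → hit
1 → hit
0 → hit
7 → miss, evict 3, frames [1, 0, 7]
0 → hit
1 → hit
3 → miss, evict 7, frames [1, 0, 3]
1 → hit
3 → hit
0 → hit
1 → hit
3 → hit

{0, 1, 3}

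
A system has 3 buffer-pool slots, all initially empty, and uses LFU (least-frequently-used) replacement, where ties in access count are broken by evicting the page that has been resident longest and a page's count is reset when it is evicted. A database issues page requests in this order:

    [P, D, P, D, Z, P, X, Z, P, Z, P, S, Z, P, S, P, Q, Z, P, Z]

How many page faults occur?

P: miss, frames [P]
D: miss, frames [P, D]
P: hit
D: hit
Z: miss, frames [P, D, Z]
P: hit
X: miss, evict Z, frames [P, D, X]
Z: miss, evict X, frames [P, D, Z]
P: hit
Z: hit
P: hit
S: miss, evict D, frames [P, Z, S]
Z: hit
P: hit
S: hit
P: hit
Q: miss, evict S, frames [P, Z, Q]
Z: hit
P: hit
Z: hit
Page faults: 7.

7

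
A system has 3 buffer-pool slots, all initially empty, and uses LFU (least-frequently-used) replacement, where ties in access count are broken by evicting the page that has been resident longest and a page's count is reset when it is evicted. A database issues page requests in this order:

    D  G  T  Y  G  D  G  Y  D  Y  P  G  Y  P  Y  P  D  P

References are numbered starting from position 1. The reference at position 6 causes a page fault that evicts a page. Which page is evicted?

pos 1: D -> miss, frames {D}
pos 2: G -> miss, frames {D,G}
pos 3: T -> miss, frames {D,G,T}
pos 4: Y -> miss, evict D, frames {G,T,Y}
pos 5: G -> hit
pos 6: D -> miss, evict T, frames {G,Y,D}
At position 6, page T is evicted.

T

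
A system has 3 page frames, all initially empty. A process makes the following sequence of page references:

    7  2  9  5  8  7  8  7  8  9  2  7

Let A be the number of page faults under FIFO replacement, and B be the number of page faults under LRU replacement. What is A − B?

Under FIFO: F F F F F F . . . F F . → 8 faults.
Under LRU: F F F F F F . . . F F F → 9 faults.
A − B = 8 − 9 = -1.

-1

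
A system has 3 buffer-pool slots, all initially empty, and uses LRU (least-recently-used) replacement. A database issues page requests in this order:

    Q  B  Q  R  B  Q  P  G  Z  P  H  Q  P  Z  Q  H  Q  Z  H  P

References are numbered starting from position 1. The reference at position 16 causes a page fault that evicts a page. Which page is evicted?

pos 1: Q: miss, frames (Q)
pos 2: B: miss, frames (Q B)
pos 3: Q: hit
pos 4: R: miss, frames (B Q R)
pos 5: B: hit
pos 6: Q: hit
pos 7: P: miss, evict R, frames (B Q P)
pos 8: G: miss, evict B, frames (Q P G)
pos 9: Z: miss, evict Q, frames (P G Z)
pos 10: P: hit
pos 11: H: miss, evict G, frames (Z P H)
pos 12: Q: miss, evict Z, frames (P H Q)
pos 13: P: hit
pos 14: Z: miss, evict H, frames (Q P Z)
pos 15: Q: hit
pos 16: H: miss, evict P, frames (Z Q H)
At position 16, page P is evicted.

P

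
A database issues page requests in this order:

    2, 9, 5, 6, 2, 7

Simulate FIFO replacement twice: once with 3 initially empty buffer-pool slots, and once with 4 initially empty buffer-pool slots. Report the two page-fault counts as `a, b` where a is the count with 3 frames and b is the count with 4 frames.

3 frames: F F F F F F → 6 faults.
4 frames: F F F F . F → 5 faults.
5 < 6: adding a frame reduced faults, as is typical.

6, 5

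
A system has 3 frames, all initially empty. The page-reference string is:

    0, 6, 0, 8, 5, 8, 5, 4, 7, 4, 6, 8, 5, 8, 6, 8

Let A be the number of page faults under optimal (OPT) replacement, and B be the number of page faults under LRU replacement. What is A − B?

Under OPT: F F . F F . . F F . . F F . . . → 8 faults.
Under LRU: F F . F F . . F F . F F F . . . → 9 faults.
A − B = 8 − 9 = -1.

-1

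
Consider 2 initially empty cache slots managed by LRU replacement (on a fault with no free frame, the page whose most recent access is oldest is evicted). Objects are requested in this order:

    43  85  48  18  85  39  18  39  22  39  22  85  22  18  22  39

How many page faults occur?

11

43 → miss, frames (43)
85 → miss, frames (43 85)
48 → miss, evict 43, frames (85 48)
18 → miss, evict 85, frames (48 18)
85 → miss, evict 48, frames (18 85)
39 → miss, evict 18, frames (85 39)
18 → miss, evict 85, frames (39 18)
39 → hit
22 → miss, evict 18, frames (39 22)
39 → hit
22 → hit
85 → miss, evict 39, frames (22 85)
22 → hit
18 → miss, evict 85, frames (22 18)
22 → hit
39 → miss, evict 18, frames (22 39)
Page faults: 11.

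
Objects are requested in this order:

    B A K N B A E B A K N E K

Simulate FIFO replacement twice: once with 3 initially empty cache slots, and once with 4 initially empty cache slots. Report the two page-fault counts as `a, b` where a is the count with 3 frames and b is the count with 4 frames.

9, 10

3 frames: F F F F F F F . . F F . . → 9 faults.
4 frames: F F F F . . F F F F F F . → 10 faults.
10 > 9: adding a frame increased faults — Belady's anomaly.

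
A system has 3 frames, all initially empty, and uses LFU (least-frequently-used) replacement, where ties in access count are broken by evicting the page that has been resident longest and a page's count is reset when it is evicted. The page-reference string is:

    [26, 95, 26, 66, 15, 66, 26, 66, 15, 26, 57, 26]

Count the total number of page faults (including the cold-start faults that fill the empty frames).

5

26 → fault, frames [26]
95 → fault, frames [26, 95]
26 → hit
66 → fault, frames [26, 95, 66]
15 → fault, evict 95, frames [26, 66, 15]
66 → hit
26 → hit
66 → hit
15 → hit
26 → hit
57 → fault, evict 15, frames [26, 66, 57]
26 → hit
Page faults: 5.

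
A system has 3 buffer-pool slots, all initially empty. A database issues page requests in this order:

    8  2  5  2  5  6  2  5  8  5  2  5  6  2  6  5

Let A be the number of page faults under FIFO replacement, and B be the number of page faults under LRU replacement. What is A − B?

2

Under FIFO: F F F . . F . . F . F F F . . . → 8 faults.
Under LRU: F F F . . F . . F . . . F . . . → 6 faults.
A − B = 8 − 6 = 2.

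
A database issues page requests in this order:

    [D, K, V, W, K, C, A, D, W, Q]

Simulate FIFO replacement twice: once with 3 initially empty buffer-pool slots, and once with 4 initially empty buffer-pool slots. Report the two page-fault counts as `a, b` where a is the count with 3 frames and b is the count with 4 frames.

3 frames: F F F F . F F F F F → 9 faults.
4 frames: F F F F . F F F . F → 8 faults.
8 < 9: adding a frame reduced faults, as is typical.

9, 8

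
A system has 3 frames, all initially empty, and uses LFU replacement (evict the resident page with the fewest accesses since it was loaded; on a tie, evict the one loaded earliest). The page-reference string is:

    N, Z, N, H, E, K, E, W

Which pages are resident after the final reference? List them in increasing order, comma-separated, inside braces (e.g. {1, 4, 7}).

N → miss, frames [N]
Z → miss, frames [N, Z]
N → hit
H → miss, frames [N, Z, H]
E → miss, evict Z, frames [N, H, E]
K → miss, evict H, frames [N, E, K]
E → hit
W → miss, evict K, frames [N, E, W]

{E, N, W}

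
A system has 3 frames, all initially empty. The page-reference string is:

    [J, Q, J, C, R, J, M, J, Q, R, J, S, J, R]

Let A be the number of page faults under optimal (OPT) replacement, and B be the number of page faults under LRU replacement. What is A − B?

-1

Under OPT: F F . F F . F . . F . F . . → 7 faults.
Under LRU: F F . F F . F . F F . F . . → 8 faults.
A − B = 7 − 8 = -1.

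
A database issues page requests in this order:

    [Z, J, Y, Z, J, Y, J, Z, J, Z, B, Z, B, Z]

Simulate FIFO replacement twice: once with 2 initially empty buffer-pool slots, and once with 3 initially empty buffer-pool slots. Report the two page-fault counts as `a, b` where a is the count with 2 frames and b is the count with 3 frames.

2 frames: F F F F F F . F F . F F . . → 10 faults.
3 frames: F F F . . . . . . . F F . . → 5 faults.
5 < 10: adding a frame reduced faults, as is typical.

10, 5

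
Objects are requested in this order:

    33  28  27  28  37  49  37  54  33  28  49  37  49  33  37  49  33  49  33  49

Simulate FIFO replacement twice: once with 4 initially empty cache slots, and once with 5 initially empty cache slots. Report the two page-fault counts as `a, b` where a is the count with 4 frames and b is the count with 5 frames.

10, 8

4 frames: F F F . F F . F F F . F F . . . . . . . → 10 faults.
5 frames: F F F . F F . F F F . . . . . . . . . . → 8 faults.
8 < 10: adding a frame reduced faults, as is typical.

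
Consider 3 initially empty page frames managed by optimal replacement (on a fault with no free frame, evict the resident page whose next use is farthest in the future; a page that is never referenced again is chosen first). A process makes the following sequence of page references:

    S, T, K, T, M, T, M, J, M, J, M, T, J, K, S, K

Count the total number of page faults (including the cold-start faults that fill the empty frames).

7

S → miss, frames (S)
T → miss, frames (S T)
K → miss, frames (S T K)
T → hit
M → miss, evict S, frames (T K M)
T → hit
M → hit
J → miss, evict K, frames (T M J)
M → hit
J → hit
M → hit
T → hit
J → hit
K → miss, evict J, frames (T M K)
S → miss, evict M, frames (T K S)
K → hit
Page faults: 7.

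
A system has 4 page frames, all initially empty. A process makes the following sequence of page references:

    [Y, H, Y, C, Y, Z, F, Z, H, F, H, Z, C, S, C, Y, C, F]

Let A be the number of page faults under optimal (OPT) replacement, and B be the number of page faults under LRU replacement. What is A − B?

Under OPT: F F . F . F F . . . . . . F . F . . → 7 faults.
Under LRU: F F . F . F F . F . . . F F . F . F → 10 faults.
A − B = 7 − 10 = -3.

-3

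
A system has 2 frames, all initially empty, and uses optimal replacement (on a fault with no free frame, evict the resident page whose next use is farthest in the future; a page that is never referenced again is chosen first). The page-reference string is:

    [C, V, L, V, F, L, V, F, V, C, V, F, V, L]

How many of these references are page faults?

C: fault, frames {C}
V: fault, frames {C,V}
L: fault, evict C, frames {V,L}
V: hit
F: fault, evict V, frames {L,F}
L: hit
V: fault, evict L, frames {F,V}
F: hit
V: hit
C: fault, evict F, frames {V,C}
V: hit
F: fault, evict C, frames {V,F}
V: hit
L: fault, evict F, frames {V,L}
Page faults: 8.

8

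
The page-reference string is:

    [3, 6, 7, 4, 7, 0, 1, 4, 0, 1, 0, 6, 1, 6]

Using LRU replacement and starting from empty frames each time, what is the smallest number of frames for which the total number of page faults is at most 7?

f=1: 14 faults
f=2: 11 faults
f=3: 8 faults
f=4: 7 faults
f=5: 6 faults
f=6: 6 faults
Smallest f with faults ≤ 7 is 4.

4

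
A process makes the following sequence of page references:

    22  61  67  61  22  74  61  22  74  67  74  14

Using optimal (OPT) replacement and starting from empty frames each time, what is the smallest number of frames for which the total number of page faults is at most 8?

f=1: 12 faults
f=2: 8 faults
f=3: 6 faults
f=4: 5 faults
f=5: 5 faults
Smallest f with faults ≤ 8 is 2.

2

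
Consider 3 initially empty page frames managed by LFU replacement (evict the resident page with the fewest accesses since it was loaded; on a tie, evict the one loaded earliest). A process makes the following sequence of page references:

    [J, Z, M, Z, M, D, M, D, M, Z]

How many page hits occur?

J: fault, frames {J}
Z: fault, frames {J,Z}
M: fault, frames {J,Z,M}
Z: hit
M: hit
D: fault, evict J, frames {Z,M,D}
M: hit
D: hit
M: hit
Z: hit
Hits: 6.

6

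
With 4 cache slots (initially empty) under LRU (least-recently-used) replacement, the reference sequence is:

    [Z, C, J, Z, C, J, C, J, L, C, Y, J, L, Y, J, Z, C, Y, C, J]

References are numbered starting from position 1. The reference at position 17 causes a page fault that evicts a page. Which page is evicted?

pos 1: Z → miss, frames [Z]
pos 2: C → miss, frames [Z, C]
pos 3: J → miss, frames [Z, C, J]
pos 4: Z → hit
pos 5: C → hit
pos 6: J → hit
pos 7: C → hit
pos 8: J → hit
pos 9: L → miss, frames [Z, C, J, L]
pos 10: C → hit
pos 11: Y → miss, evict Z, frames [J, L, C, Y]
pos 12: J → hit
pos 13: L → hit
pos 14: Y → hit
pos 15: J → hit
pos 16: Z → miss, evict C, frames [L, Y, J, Z]
pos 17: C → miss, evict L, frames [Y, J, Z, C]
At position 17, page L is evicted.

L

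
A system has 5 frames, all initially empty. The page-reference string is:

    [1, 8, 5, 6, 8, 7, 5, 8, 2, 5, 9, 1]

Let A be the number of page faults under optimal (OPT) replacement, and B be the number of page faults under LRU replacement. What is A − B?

Under OPT: F F F F . F . . F . F . → 7 faults.
Under LRU: F F F F . F . . F . F F → 8 faults.
A − B = 7 − 8 = -1.

-1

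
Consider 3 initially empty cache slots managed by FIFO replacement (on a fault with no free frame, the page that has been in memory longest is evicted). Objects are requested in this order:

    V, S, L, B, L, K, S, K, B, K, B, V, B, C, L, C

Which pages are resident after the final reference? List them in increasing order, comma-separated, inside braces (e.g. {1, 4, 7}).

{B, C, L}

V -> miss, frames {V}
S -> miss, frames {V,S}
L -> miss, frames {V,S,L}
B -> miss, evict V, frames {S,L,B}
L -> hit
K -> miss, evict S, frames {L,B,K}
S -> miss, evict L, frames {B,K,S}
K -> hit
B -> hit
K -> hit
B -> hit
V -> miss, evict B, frames {K,S,V}
B -> miss, evict K, frames {S,V,B}
C -> miss, evict S, frames {V,B,C}
L -> miss, evict V, frames {B,C,L}
C -> hit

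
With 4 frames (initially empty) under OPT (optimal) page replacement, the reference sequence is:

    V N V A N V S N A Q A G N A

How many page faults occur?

6

V: fault, frames (V)
N: fault, frames (V N)
V: hit
A: fault, frames (V N A)
N: hit
V: hit
S: fault, frames (V N A S)
N: hit
A: hit
Q: fault, evict S, frames (V N A Q)
A: hit
G: fault, evict Q, frames (V N A G)
N: hit
A: hit
Page faults: 6.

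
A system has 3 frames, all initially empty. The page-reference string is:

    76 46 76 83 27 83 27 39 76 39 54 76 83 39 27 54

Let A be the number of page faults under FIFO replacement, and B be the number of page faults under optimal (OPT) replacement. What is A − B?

Under FIFO: F F . F F . . F F . F . F F F F → 11 faults.
Under OPT: F F . F F . . F . . F . . F F . → 8 faults.
A − B = 11 − 8 = 3.

3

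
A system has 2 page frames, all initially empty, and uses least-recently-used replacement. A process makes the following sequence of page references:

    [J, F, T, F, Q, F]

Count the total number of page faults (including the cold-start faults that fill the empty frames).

4

J → miss, frames {J}
F → miss, frames {J,F}
T → miss, evict J, frames {F,T}
F → hit
Q → miss, evict T, frames {F,Q}
F → hit
Page faults: 4.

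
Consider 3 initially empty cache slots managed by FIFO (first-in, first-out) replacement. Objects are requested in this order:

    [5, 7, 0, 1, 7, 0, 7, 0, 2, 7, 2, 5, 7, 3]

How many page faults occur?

5 -> miss, frames (5)
7 -> miss, frames (5 7)
0 -> miss, frames (5 7 0)
1 -> miss, evict 5, frames (7 0 1)
7 -> hit
0 -> hit
7 -> hit
0 -> hit
2 -> miss, evict 7, frames (0 1 2)
7 -> miss, evict 0, frames (1 2 7)
2 -> hit
5 -> miss, evict 1, frames (2 7 5)
7 -> hit
3 -> miss, evict 2, frames (7 5 3)
Page faults: 8.

8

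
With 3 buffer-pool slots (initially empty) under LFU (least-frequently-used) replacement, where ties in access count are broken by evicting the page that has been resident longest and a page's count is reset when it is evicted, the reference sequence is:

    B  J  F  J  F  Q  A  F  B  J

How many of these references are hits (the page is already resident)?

4

B: fault, frames {B}
J: fault, frames {B,J}
F: fault, frames {B,J,F}
J: hit
F: hit
Q: fault, evict B, frames {J,F,Q}
A: fault, evict Q, frames {J,F,A}
F: hit
B: fault, evict A, frames {J,F,B}
J: hit
Hits: 4.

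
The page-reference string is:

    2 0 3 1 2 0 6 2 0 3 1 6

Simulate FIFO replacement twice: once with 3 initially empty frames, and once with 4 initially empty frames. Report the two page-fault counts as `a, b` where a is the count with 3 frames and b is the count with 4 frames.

9, 10

3 frames: F F F F F F F . . F F . → 9 faults.
4 frames: F F F F . . F F F F F F → 10 faults.
10 > 9: adding a frame increased faults — Belady's anomaly.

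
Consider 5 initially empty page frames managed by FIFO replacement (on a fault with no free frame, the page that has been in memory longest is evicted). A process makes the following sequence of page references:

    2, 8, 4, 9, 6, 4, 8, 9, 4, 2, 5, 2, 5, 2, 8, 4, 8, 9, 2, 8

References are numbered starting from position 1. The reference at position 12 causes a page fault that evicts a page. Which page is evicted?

pos 1: 2: miss, frames {2}
pos 2: 8: miss, frames {2,8}
pos 3: 4: miss, frames {2,8,4}
pos 4: 9: miss, frames {2,8,4,9}
pos 5: 6: miss, frames {2,8,4,9,6}
pos 6: 4: hit
pos 7: 8: hit
pos 8: 9: hit
pos 9: 4: hit
pos 10: 2: hit
pos 11: 5: miss, evict 2, frames {8,4,9,6,5}
pos 12: 2: miss, evict 8, frames {4,9,6,5,2}
At position 12, page 8 is evicted.

8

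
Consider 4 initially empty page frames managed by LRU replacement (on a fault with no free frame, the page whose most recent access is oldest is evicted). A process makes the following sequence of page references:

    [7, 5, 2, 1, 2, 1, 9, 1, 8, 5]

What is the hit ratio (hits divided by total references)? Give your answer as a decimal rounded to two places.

7: miss, frames [7]
5: miss, frames [7, 5]
2: miss, frames [7, 5, 2]
1: miss, frames [7, 5, 2, 1]
2: hit
1: hit
9: miss, evict 7, frames [5, 2, 1, 9]
1: hit
8: miss, evict 5, frames [2, 9, 1, 8]
5: miss, evict 2, frames [9, 1, 8, 5]
Hits: 3 of 10 references → 3/10 = 0.3000.

0.30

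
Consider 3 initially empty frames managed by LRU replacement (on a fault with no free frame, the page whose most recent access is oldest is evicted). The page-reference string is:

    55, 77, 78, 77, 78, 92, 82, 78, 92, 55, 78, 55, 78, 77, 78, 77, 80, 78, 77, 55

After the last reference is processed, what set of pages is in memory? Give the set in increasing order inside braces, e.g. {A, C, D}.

{55, 77, 78}

55 → miss, frames [55]
77 → miss, frames [55, 77]
78 → miss, frames [55, 77, 78]
77 → hit
78 → hit
92 → miss, evict 55, frames [77, 78, 92]
82 → miss, evict 77, frames [78, 92, 82]
78 → hit
92 → hit
55 → miss, evict 82, frames [78, 92, 55]
78 → hit
55 → hit
78 → hit
77 → miss, evict 92, frames [55, 78, 77]
78 → hit
77 → hit
80 → miss, evict 55, frames [78, 77, 80]
78 → hit
77 → hit
55 → miss, evict 80, frames [78, 77, 55]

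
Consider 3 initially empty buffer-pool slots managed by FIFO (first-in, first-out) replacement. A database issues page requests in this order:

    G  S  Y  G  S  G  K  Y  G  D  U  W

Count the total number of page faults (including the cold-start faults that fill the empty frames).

8

G → fault, frames [G]
S → fault, frames [G, S]
Y → fault, frames [G, S, Y]
G → hit
S → hit
G → hit
K → fault, evict G, frames [S, Y, K]
Y → hit
G → fault, evict S, frames [Y, K, G]
D → fault, evict Y, frames [K, G, D]
U → fault, evict K, frames [G, D, U]
W → fault, evict G, frames [D, U, W]
Page faults: 8.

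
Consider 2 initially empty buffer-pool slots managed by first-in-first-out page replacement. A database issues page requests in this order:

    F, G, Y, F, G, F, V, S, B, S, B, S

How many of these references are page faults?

F: miss, frames {F}
G: miss, frames {F,G}
Y: miss, evict F, frames {G,Y}
F: miss, evict G, frames {Y,F}
G: miss, evict Y, frames {F,G}
F: hit
V: miss, evict F, frames {G,V}
S: miss, evict G, frames {V,S}
B: miss, evict V, frames {S,B}
S: hit
B: hit
S: hit
Page faults: 8.

8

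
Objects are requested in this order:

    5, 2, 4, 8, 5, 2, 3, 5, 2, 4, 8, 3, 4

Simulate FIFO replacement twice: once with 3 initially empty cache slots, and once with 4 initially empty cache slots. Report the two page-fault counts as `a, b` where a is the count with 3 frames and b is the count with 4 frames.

3 frames: F F F F F F F . . F F . . → 9 faults.
4 frames: F F F F . . F F F F F F . → 10 faults.
10 > 9: adding a frame increased faults — Belady's anomaly.

9, 10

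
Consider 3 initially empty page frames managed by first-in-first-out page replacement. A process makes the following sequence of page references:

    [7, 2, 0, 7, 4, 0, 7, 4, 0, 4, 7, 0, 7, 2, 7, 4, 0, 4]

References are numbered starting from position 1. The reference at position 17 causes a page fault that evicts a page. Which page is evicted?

pos 1: 7 -> fault, frames [7]
pos 2: 2 -> fault, frames [7, 2]
pos 3: 0 -> fault, frames [7, 2, 0]
pos 4: 7 -> hit
pos 5: 4 -> fault, evict 7, frames [2, 0, 4]
pos 6: 0 -> hit
pos 7: 7 -> fault, evict 2, frames [0, 4, 7]
pos 8: 4 -> hit
pos 9: 0 -> hit
pos 10: 4 -> hit
pos 11: 7 -> hit
pos 12: 0 -> hit
pos 13: 7 -> hit
pos 14: 2 -> fault, evict 0, frames [4, 7, 2]
pos 15: 7 -> hit
pos 16: 4 -> hit
pos 17: 0 -> fault, evict 4, frames [7, 2, 0]
At position 17, page 4 is evicted.

4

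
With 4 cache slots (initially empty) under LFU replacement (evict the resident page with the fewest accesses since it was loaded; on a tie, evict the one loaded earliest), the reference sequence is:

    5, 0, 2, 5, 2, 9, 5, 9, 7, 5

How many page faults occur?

5 → miss, frames {5}
0 → miss, frames {5,0}
2 → miss, frames {5,0,2}
5 → hit
2 → hit
9 → miss, frames {5,0,2,9}
5 → hit
9 → hit
7 → miss, evict 0, frames {5,2,9,7}
5 → hit
Page faults: 5.

5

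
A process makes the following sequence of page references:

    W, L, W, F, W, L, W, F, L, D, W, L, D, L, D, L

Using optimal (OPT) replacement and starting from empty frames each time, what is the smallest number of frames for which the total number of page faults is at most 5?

f=1: 16 faults
f=2: 8 faults
f=3: 4 faults
f=4: 4 faults
Smallest f with faults ≤ 5 is 3.

3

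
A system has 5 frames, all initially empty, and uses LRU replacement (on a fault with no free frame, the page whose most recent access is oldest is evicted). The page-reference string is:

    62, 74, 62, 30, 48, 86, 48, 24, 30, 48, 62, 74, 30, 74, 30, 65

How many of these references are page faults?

8

62 → fault, frames (62)
74 → fault, frames (62 74)
62 → hit
30 → fault, frames (74 62 30)
48 → fault, frames (74 62 30 48)
86 → fault, frames (74 62 30 48 86)
48 → hit
24 → fault, evict 74, frames (62 30 86 48 24)
30 → hit
48 → hit
62 → hit
74 → fault, evict 86, frames (24 30 48 62 74)
30 → hit
74 → hit
30 → hit
65 → fault, evict 24, frames (48 62 74 30 65)
Page faults: 8.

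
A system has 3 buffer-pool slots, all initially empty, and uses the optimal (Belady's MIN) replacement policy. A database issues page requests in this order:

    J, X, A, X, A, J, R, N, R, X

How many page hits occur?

5

J -> fault, frames (J)
X -> fault, frames (J X)
A -> fault, frames (J X A)
X -> hit
A -> hit
J -> hit
R -> fault, evict A, frames (J X R)
N -> fault, evict J, frames (X R N)
R -> hit
X -> hit
Hits: 5.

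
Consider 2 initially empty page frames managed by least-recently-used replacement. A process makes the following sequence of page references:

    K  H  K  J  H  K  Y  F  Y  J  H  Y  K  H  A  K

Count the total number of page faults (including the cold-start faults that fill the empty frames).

K -> miss, frames (K)
H -> miss, frames (K H)
K -> hit
J -> miss, evict H, frames (K J)
H -> miss, evict K, frames (J H)
K -> miss, evict J, frames (H K)
Y -> miss, evict H, frames (K Y)
F -> miss, evict K, frames (Y F)
Y -> hit
J -> miss, evict F, frames (Y J)
H -> miss, evict Y, frames (J H)
Y -> miss, evict J, frames (H Y)
K -> miss, evict H, frames (Y K)
H -> miss, evict Y, frames (K H)
A -> miss, evict K, frames (H A)
K -> miss, evict H, frames (A K)
Page faults: 14.

14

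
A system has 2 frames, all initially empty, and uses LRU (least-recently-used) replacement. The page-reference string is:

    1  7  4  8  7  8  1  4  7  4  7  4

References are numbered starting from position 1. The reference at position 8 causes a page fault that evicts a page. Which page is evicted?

pos 1: 1 -> fault, frames (1)
pos 2: 7 -> fault, frames (1 7)
pos 3: 4 -> fault, evict 1, frames (7 4)
pos 4: 8 -> fault, evict 7, frames (4 8)
pos 5: 7 -> fault, evict 4, frames (8 7)
pos 6: 8 -> hit
pos 7: 1 -> fault, evict 7, frames (8 1)
pos 8: 4 -> fault, evict 8, frames (1 4)
At position 8, page 8 is evicted.

8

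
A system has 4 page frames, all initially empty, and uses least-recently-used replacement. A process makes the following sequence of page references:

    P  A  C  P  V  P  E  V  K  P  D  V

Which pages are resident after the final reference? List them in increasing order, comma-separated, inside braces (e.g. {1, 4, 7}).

P: fault, frames [P]
A: fault, frames [P, A]
C: fault, frames [P, A, C]
P: hit
V: fault, frames [A, C, P, V]
P: hit
E: fault, evict A, frames [C, V, P, E]
V: hit
K: fault, evict C, frames [P, E, V, K]
P: hit
D: fault, evict E, frames [V, K, P, D]
V: hit

{D, K, P, V}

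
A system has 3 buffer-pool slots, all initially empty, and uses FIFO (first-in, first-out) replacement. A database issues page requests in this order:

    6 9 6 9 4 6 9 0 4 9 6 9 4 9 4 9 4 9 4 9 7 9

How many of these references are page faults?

8

6 → fault, frames {6}
9 → fault, frames {6,9}
6 → hit
9 → hit
4 → fault, frames {6,9,4}
6 → hit
9 → hit
0 → fault, evict 6, frames {9,4,0}
4 → hit
9 → hit
6 → fault, evict 9, frames {4,0,6}
9 → fault, evict 4, frames {0,6,9}
4 → fault, evict 0, frames {6,9,4}
9 → hit
4 → hit
9 → hit
4 → hit
9 → hit
4 → hit
9 → hit
7 → fault, evict 6, frames {9,4,7}
9 → hit
Page faults: 8.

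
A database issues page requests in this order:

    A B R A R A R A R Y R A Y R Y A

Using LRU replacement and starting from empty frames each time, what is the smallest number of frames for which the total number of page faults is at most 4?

f=1: 16 faults
f=2: 9 faults
f=3: 4 faults
f=4: 4 faults
Smallest f with faults ≤ 4 is 3.

3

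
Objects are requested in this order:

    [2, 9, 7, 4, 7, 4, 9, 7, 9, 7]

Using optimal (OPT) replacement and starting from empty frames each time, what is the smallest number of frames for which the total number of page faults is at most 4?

3

f=1: 10 faults
f=2: 5 faults
f=3: 4 faults
f=4: 4 faults
Smallest f with faults ≤ 4 is 3.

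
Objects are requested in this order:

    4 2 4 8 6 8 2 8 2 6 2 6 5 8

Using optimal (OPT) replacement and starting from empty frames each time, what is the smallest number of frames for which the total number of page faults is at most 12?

f=1: 14 faults
f=2: 8 faults
f=3: 5 faults
f=4: 5 faults
f=5: 5 faults
Smallest f with faults ≤ 12 is 2.

2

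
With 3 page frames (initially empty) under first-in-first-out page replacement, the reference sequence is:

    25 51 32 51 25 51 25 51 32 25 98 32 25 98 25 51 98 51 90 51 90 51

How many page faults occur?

25: fault, frames {25}
51: fault, frames {25,51}
32: fault, frames {25,51,32}
51: hit
25: hit
51: hit
25: hit
51: hit
32: hit
25: hit
98: fault, evict 25, frames {51,32,98}
32: hit
25: fault, evict 51, frames {32,98,25}
98: hit
25: hit
51: fault, evict 32, frames {98,25,51}
98: hit
51: hit
90: fault, evict 98, frames {25,51,90}
51: hit
90: hit
51: hit
Page faults: 7.

7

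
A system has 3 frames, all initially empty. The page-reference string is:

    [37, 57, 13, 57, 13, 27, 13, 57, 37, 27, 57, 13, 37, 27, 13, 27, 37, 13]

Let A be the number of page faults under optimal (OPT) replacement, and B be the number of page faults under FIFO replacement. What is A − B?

-3

Under OPT: F F F . . F . . F . . F . . . . . . → 6 faults.
Under FIFO: F F F . . F . . F . F F . F . . F . → 9 faults.
A − B = 6 − 9 = -3.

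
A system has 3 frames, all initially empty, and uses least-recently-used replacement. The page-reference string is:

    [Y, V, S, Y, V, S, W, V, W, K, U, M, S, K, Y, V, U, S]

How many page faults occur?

Y → fault, frames [Y]
V → fault, frames [Y, V]
S → fault, frames [Y, V, S]
Y → hit
V → hit
S → hit
W → fault, evict Y, frames [V, S, W]
V → hit
W → hit
K → fault, evict S, frames [V, W, K]
U → fault, evict V, frames [W, K, U]
M → fault, evict W, frames [K, U, M]
S → fault, evict K, frames [U, M, S]
K → fault, evict U, frames [M, S, K]
Y → fault, evict M, frames [S, K, Y]
V → fault, evict S, frames [K, Y, V]
U → fault, evict K, frames [Y, V, U]
S → fault, evict Y, frames [V, U, S]
Page faults: 13.

13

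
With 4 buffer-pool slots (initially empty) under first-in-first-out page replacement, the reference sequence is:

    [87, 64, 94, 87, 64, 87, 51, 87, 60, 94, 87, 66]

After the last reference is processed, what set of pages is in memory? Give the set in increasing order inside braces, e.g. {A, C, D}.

87 → miss, frames {87}
64 → miss, frames {87,64}
94 → miss, frames {87,64,94}
87 → hit
64 → hit
87 → hit
51 → miss, frames {87,64,94,51}
87 → hit
60 → miss, evict 87, frames {64,94,51,60}
94 → hit
87 → miss, evict 64, frames {94,51,60,87}
66 → miss, evict 94, frames {51,60,87,66}

{51, 60, 66, 87}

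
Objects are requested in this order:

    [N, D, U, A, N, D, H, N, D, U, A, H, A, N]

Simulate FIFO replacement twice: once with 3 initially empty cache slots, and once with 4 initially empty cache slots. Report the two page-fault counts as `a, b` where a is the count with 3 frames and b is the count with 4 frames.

3 frames: F F F F F F F . . F F . . F → 10 faults.
4 frames: F F F F . . F F F F F F . F → 11 faults.
11 > 10: adding a frame increased faults — Belady's anomaly.

10, 11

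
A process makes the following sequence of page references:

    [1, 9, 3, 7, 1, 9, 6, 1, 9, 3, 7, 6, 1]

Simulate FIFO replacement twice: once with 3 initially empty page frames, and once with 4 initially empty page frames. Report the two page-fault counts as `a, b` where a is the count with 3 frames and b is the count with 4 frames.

10, 11

3 frames: F F F F F F F . . F F . F → 10 faults.
4 frames: F F F F . . F F F F F F F → 11 faults.
11 > 10: adding a frame increased faults — Belady's anomaly.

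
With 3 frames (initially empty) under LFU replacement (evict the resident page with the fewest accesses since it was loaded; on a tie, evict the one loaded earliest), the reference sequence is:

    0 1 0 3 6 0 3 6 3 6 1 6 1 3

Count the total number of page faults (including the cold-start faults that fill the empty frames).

5

0 → miss, frames {0}
1 → miss, frames {0,1}
0 → hit
3 → miss, frames {0,1,3}
6 → miss, evict 1, frames {0,3,6}
0 → hit
3 → hit
6 → hit
3 → hit
6 → hit
1 → miss, evict 0, frames {3,6,1}
6 → hit
1 → hit
3 → hit
Page faults: 5.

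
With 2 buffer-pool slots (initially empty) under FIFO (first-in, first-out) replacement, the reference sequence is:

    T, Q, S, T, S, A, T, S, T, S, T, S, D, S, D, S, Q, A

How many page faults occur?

11

T -> miss, frames [T]
Q -> miss, frames [T, Q]
S -> miss, evict T, frames [Q, S]
T -> miss, evict Q, frames [S, T]
S -> hit
A -> miss, evict S, frames [T, A]
T -> hit
S -> miss, evict T, frames [A, S]
T -> miss, evict A, frames [S, T]
S -> hit
T -> hit
S -> hit
D -> miss, evict S, frames [T, D]
S -> miss, evict T, frames [D, S]
D -> hit
S -> hit
Q -> miss, evict D, frames [S, Q]
A -> miss, evict S, frames [Q, A]
Page faults: 11.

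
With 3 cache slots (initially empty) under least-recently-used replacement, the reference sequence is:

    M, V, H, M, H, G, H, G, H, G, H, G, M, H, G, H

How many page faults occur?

4

M: miss, frames (M)
V: miss, frames (M V)
H: miss, frames (M V H)
M: hit
H: hit
G: miss, evict V, frames (M H G)
H: hit
G: hit
H: hit
G: hit
H: hit
G: hit
M: hit
H: hit
G: hit
H: hit
Page faults: 4.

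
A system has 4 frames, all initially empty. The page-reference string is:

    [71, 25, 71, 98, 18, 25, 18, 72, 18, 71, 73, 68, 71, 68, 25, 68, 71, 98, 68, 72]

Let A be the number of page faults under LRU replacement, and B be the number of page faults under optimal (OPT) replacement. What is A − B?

3

Under LRU: F F . F F . . F . F F F . . F . . F . F → 11 faults.
Under OPT: F F . F F . . F . . F F . . . . . F . . → 8 faults.
A − B = 11 − 8 = 3.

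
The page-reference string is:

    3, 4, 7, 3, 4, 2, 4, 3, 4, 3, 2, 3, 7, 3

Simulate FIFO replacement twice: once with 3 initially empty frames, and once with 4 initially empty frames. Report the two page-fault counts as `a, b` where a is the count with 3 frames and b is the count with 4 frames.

7, 4

3 frames: F F F . . F . F F . . . F . → 7 faults.
4 frames: F F F . . F . . . . . . . . → 4 faults.
4 < 7: adding a frame reduced faults, as is typical.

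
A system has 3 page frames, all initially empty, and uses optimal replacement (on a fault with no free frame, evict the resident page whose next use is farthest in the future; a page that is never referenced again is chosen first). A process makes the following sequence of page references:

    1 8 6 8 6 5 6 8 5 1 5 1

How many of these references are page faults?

5

1: fault, frames {1}
8: fault, frames {1,8}
6: fault, frames {1,8,6}
8: hit
6: hit
5: fault, evict 1, frames {8,6,5}
6: hit
8: hit
5: hit
1: fault, evict 6, frames {8,5,1}
5: hit
1: hit
Page faults: 5.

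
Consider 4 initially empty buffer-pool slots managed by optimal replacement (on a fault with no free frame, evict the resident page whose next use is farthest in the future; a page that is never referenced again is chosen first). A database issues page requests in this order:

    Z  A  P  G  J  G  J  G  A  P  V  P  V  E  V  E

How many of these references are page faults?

7

Z -> fault, frames {Z}
A -> fault, frames {Z,A}
P -> fault, frames {Z,A,P}
G -> fault, frames {Z,A,P,G}
J -> fault, evict Z, frames {A,P,G,J}
G -> hit
J -> hit
G -> hit
A -> hit
P -> hit
V -> fault, evict J, frames {A,P,G,V}
P -> hit
V -> hit
E -> fault, evict G, frames {A,P,V,E}
V -> hit
E -> hit
Page faults: 7.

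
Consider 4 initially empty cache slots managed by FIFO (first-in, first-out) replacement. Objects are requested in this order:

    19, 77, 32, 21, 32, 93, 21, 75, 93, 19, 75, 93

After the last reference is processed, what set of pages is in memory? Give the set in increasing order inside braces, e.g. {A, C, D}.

19: miss, frames (19)
77: miss, frames (19 77)
32: miss, frames (19 77 32)
21: miss, frames (19 77 32 21)
32: hit
93: miss, evict 19, frames (77 32 21 93)
21: hit
75: miss, evict 77, frames (32 21 93 75)
93: hit
19: miss, evict 32, frames (21 93 75 19)
75: hit
93: hit

{19, 21, 75, 93}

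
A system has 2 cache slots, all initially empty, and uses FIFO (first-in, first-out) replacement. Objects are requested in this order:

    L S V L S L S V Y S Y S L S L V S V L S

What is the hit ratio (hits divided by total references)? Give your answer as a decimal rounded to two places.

L -> fault, frames {L}
S -> fault, frames {L,S}
V -> fault, evict L, frames {S,V}
L -> fault, evict S, frames {V,L}
S -> fault, evict V, frames {L,S}
L -> hit
S -> hit
V -> fault, evict L, frames {S,V}
Y -> fault, evict S, frames {V,Y}
S -> fault, evict V, frames {Y,S}
Y -> hit
S -> hit
L -> fault, evict Y, frames {S,L}
S -> hit
L -> hit
V -> fault, evict S, frames {L,V}
S -> fault, evict L, frames {V,S}
V -> hit
L -> fault, evict V, frames {S,L}
S -> hit
Hits: 8 of 20 references → 8/20 = 0.4000.

0.40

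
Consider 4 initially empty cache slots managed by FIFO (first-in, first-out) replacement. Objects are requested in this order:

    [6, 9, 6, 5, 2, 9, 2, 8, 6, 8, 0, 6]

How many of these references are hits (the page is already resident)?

6 -> miss, frames {6}
9 -> miss, frames {6,9}
6 -> hit
5 -> miss, frames {6,9,5}
2 -> miss, frames {6,9,5,2}
9 -> hit
2 -> hit
8 -> miss, evict 6, frames {9,5,2,8}
6 -> miss, evict 9, frames {5,2,8,6}
8 -> hit
0 -> miss, evict 5, frames {2,8,6,0}
6 -> hit
Hits: 5.

5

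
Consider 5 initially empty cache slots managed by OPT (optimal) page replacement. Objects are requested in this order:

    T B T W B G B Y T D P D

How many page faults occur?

7

T -> fault, frames (T)
B -> fault, frames (T B)
T -> hit
W -> fault, frames (T B W)
B -> hit
G -> fault, frames (T B W G)
B -> hit
Y -> fault, frames (T B W G Y)
T -> hit
D -> fault, evict Y, frames (T B W G D)
P -> fault, evict G, frames (T B W D P)
D -> hit
Page faults: 7.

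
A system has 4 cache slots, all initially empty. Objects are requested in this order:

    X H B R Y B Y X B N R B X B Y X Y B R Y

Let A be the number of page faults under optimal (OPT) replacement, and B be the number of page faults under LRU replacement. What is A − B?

Under OPT: F F F F F . . . . F . . . . F . . . . . → 7 faults.
Under LRU: F F F F F . . F . F F . . . F . . . . . → 9 faults.
A − B = 7 − 9 = -2.

-2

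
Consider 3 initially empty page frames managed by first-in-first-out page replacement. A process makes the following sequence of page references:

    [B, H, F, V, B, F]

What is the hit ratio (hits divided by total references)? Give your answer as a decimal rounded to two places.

0.17

B: miss, frames {B}
H: miss, frames {B,H}
F: miss, frames {B,H,F}
V: miss, evict B, frames {H,F,V}
B: miss, evict H, frames {F,V,B}
F: hit
Hits: 1 of 6 references → 1/6 = 0.1667.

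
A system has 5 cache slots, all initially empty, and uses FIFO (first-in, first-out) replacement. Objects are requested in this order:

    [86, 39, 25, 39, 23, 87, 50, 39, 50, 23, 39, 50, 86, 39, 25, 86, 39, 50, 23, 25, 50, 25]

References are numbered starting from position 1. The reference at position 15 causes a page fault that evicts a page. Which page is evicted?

23

pos 1: 86: miss, frames [86]
pos 2: 39: miss, frames [86, 39]
pos 3: 25: miss, frames [86, 39, 25]
pos 4: 39: hit
pos 5: 23: miss, frames [86, 39, 25, 23]
pos 6: 87: miss, frames [86, 39, 25, 23, 87]
pos 7: 50: miss, evict 86, frames [39, 25, 23, 87, 50]
pos 8: 39: hit
pos 9: 50: hit
pos 10: 23: hit
pos 11: 39: hit
pos 12: 50: hit
pos 13: 86: miss, evict 39, frames [25, 23, 87, 50, 86]
pos 14: 39: miss, evict 25, frames [23, 87, 50, 86, 39]
pos 15: 25: miss, evict 23, frames [87, 50, 86, 39, 25]
At position 15, page 23 is evicted.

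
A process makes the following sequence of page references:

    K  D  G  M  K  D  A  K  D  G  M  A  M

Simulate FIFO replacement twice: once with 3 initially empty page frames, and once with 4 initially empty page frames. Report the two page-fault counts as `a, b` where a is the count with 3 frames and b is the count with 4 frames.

3 frames: F F F F F F F . . F F . . → 9 faults.
4 frames: F F F F . . F F F F F F . → 10 faults.
10 > 9: adding a frame increased faults — Belady's anomaly.

9, 10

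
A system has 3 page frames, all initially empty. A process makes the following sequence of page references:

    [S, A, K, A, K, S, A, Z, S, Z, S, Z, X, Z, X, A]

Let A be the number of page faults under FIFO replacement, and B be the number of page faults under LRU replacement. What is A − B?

Under FIFO: F F F . . . . F F . . . F . . F → 7 faults.
Under LRU: F F F . . . . F . . . . F . . F → 6 faults.
A − B = 7 − 6 = 1.

1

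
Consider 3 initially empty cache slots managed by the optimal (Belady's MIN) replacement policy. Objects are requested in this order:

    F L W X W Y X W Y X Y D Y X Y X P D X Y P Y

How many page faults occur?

8

F -> fault, frames {F}
L -> fault, frames {F,L}
W -> fault, frames {F,L,W}
X -> fault, evict L, frames {F,W,X}
W -> hit
Y -> fault, evict F, frames {W,X,Y}
X -> hit
W -> hit
Y -> hit
X -> hit
Y -> hit
D -> fault, evict W, frames {X,Y,D}
Y -> hit
X -> hit
Y -> hit
X -> hit
P -> fault, evict Y, frames {X,D,P}
D -> hit
X -> hit
Y -> fault, evict D, frames {X,P,Y}
P -> hit
Y -> hit
Page faults: 8.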